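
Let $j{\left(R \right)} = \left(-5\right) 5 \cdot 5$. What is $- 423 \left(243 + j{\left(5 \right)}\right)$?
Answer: $-49914$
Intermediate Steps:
$j{\left(R \right)} = -125$ ($j{\left(R \right)} = \left(-25\right) 5 = -125$)
$- 423 \left(243 + j{\left(5 \right)}\right) = - 423 \left(243 - 125\right) = \left(-423\right) 118 = -49914$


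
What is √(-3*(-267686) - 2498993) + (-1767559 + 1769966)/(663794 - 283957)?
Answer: 2407/379837 + I*√1695935 ≈ 0.0063369 + 1302.3*I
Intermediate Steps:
√(-3*(-267686) - 2498993) + (-1767559 + 1769966)/(663794 - 283957) = √(803058 - 2498993) + 2407/379837 = √(-1695935) + 2407*(1/379837) = I*√1695935 + 2407/379837 = 2407/379837 + I*√1695935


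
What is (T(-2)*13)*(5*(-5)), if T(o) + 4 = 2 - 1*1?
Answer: 975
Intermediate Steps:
T(o) = -3 (T(o) = -4 + (2 - 1*1) = -4 + (2 - 1) = -4 + 1 = -3)
(T(-2)*13)*(5*(-5)) = (-3*13)*(5*(-5)) = -39*(-25) = 975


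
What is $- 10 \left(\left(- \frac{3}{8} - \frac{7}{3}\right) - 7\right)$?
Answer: $\frac{1165}{12} \approx 97.083$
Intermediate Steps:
$- 10 \left(\left(- \frac{3}{8} - \frac{7}{3}\right) - 7\right) = - 10 \left(- \frac{65}{24} - 7\right) = \left(-10\right) \left(- \frac{233}{24}\right) = \frac{1165}{12}$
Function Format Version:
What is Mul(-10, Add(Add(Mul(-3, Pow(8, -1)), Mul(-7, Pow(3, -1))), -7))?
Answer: Rational(1165, 12) ≈ 97.083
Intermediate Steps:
Mul(-10, Add(Add(Mul(-3, Pow(8, -1)), Mul(-7, Pow(3, -1))), -7)) = Mul(-10, Add(Add(Mul(-3, Rational(1, 8)), Mul(-7, Rational(1, 3))), -7)) = Mul(-10, Add(Add(Rational(-3, 8), Rational(-7, 3)), -7)) = Mul(-10, Add(Rational(-65, 24), -7)) = Mul(-10, Rational(-233, 24)) = Rational(1165, 12)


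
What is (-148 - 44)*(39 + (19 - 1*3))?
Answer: -10560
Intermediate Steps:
(-148 - 44)*(39 + (19 - 1*3)) = -192*(39 + (19 - 3)) = -192*(39 + 16) = -192*55 = -10560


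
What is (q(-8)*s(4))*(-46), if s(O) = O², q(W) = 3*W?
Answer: 17664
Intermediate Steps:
(q(-8)*s(4))*(-46) = ((3*(-8))*4²)*(-46) = -24*16*(-46) = -384*(-46) = 17664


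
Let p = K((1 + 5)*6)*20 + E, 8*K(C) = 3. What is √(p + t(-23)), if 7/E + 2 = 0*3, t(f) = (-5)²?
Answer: √29 ≈ 5.3852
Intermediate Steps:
t(f) = 25
E = -7/2 (E = 7/(-2 + 0*3) = 7/(-2 + 0) = 7/(-2) = 7*(-½) = -7/2 ≈ -3.5000)
K(C) = 3/8 (K(C) = (⅛)*3 = 3/8)
p = 4 (p = (3/8)*20 - 7/2 = 15/2 - 7/2 = 4)
√(p + t(-23)) = √(4 + 25) = √29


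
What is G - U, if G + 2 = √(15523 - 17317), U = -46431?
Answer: 46429 + I*√1794 ≈ 46429.0 + 42.356*I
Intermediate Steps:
G = -2 + I*√1794 (G = -2 + √(15523 - 17317) = -2 + √(-1794) = -2 + I*√1794 ≈ -2.0 + 42.356*I)
G - U = (-2 + I*√1794) - 1*(-46431) = (-2 + I*√1794) + 46431 = 46429 + I*√1794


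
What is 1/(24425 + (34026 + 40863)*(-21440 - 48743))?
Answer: -1/5255910262 ≈ -1.9026e-10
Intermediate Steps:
1/(24425 + (34026 + 40863)*(-21440 - 48743)) = 1/(24425 + 74889*(-70183)) = 1/(24425 - 5255934687) = 1/(-5255910262) = -1/5255910262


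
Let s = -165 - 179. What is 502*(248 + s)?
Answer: -48192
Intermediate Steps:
s = -344
502*(248 + s) = 502*(248 - 344) = 502*(-96) = -48192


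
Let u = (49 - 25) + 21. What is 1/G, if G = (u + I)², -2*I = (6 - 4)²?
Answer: 1/1849 ≈ 0.00054083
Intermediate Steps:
u = 45 (u = 24 + 21 = 45)
I = -2 (I = -(6 - 4)²/2 = -½*2² = -½*4 = -2)
G = 1849 (G = (45 - 2)² = 43² = 1849)
1/G = 1/1849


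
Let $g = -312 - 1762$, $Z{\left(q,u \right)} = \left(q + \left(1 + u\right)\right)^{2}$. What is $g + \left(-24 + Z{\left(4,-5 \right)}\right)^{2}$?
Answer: $-1498$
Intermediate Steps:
$Z{\left(q,u \right)} = \left(1 + q + u\right)^{2}$
$g = -2074$ ($g = -312 - 1762 = -2074$)
$g + \left(-24 + Z{\left(4,-5 \right)}\right)^{2} = -2074 + \left(-24 + \left(1 + 4 - 5\right)^{2}\right)^{2} = -2074 + \left(-24 + 0^{2}\right)^{2} = -2074 + \left(-24 + 0\right)^{2} = -2074 + \left(-24\right)^{2} = -2074 + 576 = -1498$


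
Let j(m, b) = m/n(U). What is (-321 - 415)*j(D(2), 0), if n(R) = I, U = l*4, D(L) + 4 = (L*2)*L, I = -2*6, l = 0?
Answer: 736/3 ≈ 245.33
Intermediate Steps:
I = -12
D(L) = -4 + 2*L² (D(L) = -4 + (L*2)*L = -4 + (2*L)*L = -4 + 2*L²)
U = 0 (U = 0*4 = 0)
n(R) = -12
j(m, b) = -m/12 (j(m, b) = m/(-12) = m*(-1/12) = -m/12)
(-321 - 415)*j(D(2), 0) = (-321 - 415)*(-(-4 + 2*2²)/12) = -(-184)*(-4 + 2*4)/3 = -(-184)*(-4 + 8)/3 = -(-184)*4/3 = -736*(-⅓) = 736/3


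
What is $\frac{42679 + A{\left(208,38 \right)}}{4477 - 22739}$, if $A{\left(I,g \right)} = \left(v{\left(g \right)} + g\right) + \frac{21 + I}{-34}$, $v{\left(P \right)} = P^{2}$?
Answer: $- \frac{1501245}{620908} \approx -2.4178$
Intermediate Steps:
$A{\left(I,g \right)} = - \frac{21}{34} + g + g^{2} - \frac{I}{34}$ ($A{\left(I,g \right)} = \left(g^{2} + g\right) + \frac{21 + I}{-34} = \left(g + g^{2}\right) + \left(21 + I\right) \left(- \frac{1}{34}\right) = \left(g + g^{2}\right) - \left(\frac{21}{34} + \frac{I}{34}\right) = - \frac{21}{34} + g + g^{2} - \frac{I}{34}$)
$\frac{42679 + A{\left(208,38 \right)}}{4477 - 22739} = \frac{42679 + \left(- \frac{21}{34} + 38 + 38^{2} - \frac{104}{17}\right)}{4477 - 22739} = \frac{42679 + \left(- \frac{21}{34} + 38 + 1444 - \frac{104}{17}\right)}{-18262} = \left(42679 + \frac{50159}{34}\right) \left(- \frac{1}{18262}\right) = \frac{1501245}{34} \left(- \frac{1}{18262}\right) = - \frac{1501245}{620908}$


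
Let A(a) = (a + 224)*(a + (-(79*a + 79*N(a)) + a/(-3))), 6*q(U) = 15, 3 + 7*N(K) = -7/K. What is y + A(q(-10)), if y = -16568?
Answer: -6453749/140 ≈ -46098.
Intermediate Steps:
N(K) = -3/7 - 1/K (N(K) = -3/7 + (-7/K)/7 = -3/7 - 1/K)
q(U) = 5/2 (q(U) = (1/6)*15 = 5/2)
A(a) = (224 + a)*(237/7 + 79/a - 235*a/3) (A(a) = (a + 224)*(a + (-(-237/7 - 79/a + 79*a) + a/(-3))) = (224 + a)*(a + (-(-237/7 - 79/a + 79*a) + a*(-1/3))) = (224 + a)*(a + (-79*(-3/7 + a - 1/a) - a/3)) = (224 + a)*(a + ((237/7 - 79*a + 79/a) - a/3)) = (224 + a)*(a + (237/7 + 79/a - 238*a/3)) = (224 + a)*(237/7 + 79/a - 235*a/3))
y + A(q(-10)) = -16568 + (7663 + 17696/(5/2) - 367769/21*5/2 - 235*(5/2)**2/3) = -16568 + (7663 + 17696*(2/5) - 1838845/42 - 235/3*25/4) = -16568 + (7663 + 35392/5 - 1838845/42 - 5875/12) = -16568 - 4134229/140 = -6453749/140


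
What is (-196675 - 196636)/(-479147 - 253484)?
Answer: 393311/732631 ≈ 0.53685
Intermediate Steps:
(-196675 - 196636)/(-479147 - 253484) = -393311/(-732631) = -393311*(-1/732631) = 393311/732631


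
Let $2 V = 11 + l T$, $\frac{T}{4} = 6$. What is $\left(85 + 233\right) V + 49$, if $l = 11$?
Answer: $43774$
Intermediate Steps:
$T = 24$ ($T = 4 \cdot 6 = 24$)
$V = \frac{275}{2}$ ($V = \frac{11 + 11 \cdot 24}{2} = \frac{11 + 264}{2} = \frac{1}{2} \cdot 275 = \frac{275}{2} \approx 137.5$)
$\left(85 + 233\right) V + 49 = \left(85 + 233\right) \frac{275}{2} + 49 = 318 \cdot \frac{275}{2} + 49 = 43725 + 49 = 43774$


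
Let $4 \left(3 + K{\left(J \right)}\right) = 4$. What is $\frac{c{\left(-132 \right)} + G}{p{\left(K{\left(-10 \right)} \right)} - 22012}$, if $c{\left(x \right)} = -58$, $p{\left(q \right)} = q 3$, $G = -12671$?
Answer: $\frac{12729}{22018} \approx 0.57812$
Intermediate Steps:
$K{\left(J \right)} = -2$ ($K{\left(J \right)} = -3 + \frac{1}{4} \cdot 4 = -3 + 1 = -2$)
$p{\left(q \right)} = 3 q$
$\frac{c{\left(-132 \right)} + G}{p{\left(K{\left(-10 \right)} \right)} - 22012} = \frac{-58 - 12671}{3 \left(-2\right) - 22012} = - \frac{12729}{-6 - 22012} = - \frac{12729}{-22018} = \left(-12729\right) \left(- \frac{1}{22018}\right) = \frac{12729}{22018}$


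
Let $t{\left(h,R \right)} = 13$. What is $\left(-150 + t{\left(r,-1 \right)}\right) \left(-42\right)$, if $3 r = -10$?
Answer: $5754$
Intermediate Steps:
$r = - \frac{10}{3}$ ($r = \frac{1}{3} \left(-10\right) = - \frac{10}{3} \approx -3.3333$)
$\left(-150 + t{\left(r,-1 \right)}\right) \left(-42\right) = \left(-150 + 13\right) \left(-42\right) = \left(-137\right) \left(-42\right) = 5754$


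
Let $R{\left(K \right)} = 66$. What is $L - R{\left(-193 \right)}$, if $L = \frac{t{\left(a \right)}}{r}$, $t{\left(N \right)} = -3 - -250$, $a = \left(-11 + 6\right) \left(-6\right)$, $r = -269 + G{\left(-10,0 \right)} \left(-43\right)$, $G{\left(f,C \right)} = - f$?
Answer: $- \frac{46381}{699} \approx -66.353$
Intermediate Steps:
$r = -699$ ($r = -269 + \left(-1\right) \left(-10\right) \left(-43\right) = -269 + 10 \left(-43\right) = -269 - 430 = -699$)
$a = 30$ ($a = \left(-5\right) \left(-6\right) = 30$)
$t{\left(N \right)} = 247$ ($t{\left(N \right)} = -3 + 250 = 247$)
$L = - \frac{247}{699}$ ($L = \frac{247}{-699} = 247 \left(- \frac{1}{699}\right) = - \frac{247}{699} \approx -0.35336$)
$L - R{\left(-193 \right)} = - \frac{247}{699} - 66 = - \frac{46381}{699}$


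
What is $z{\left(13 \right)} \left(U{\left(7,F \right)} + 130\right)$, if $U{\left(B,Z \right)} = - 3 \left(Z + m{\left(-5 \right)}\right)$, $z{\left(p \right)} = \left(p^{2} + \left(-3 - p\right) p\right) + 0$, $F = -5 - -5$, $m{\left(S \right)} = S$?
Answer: $-5655$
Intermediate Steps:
$F = 0$ ($F = -5 + 5 = 0$)
$z{\left(p \right)} = p^{2} + p \left(-3 - p\right)$ ($z{\left(p \right)} = \left(p^{2} + p \left(-3 - p\right)\right) + 0 = p^{2} + p \left(-3 - p\right)$)
$U{\left(B,Z \right)} = 15 - 3 Z$ ($U{\left(B,Z \right)} = - 3 \left(Z - 5\right) = - 3 \left(-5 + Z\right) = 15 - 3 Z$)
$z{\left(13 \right)} \left(U{\left(7,F \right)} + 130\right) = \left(-3\right) 13 \left(\left(15 - 0\right) + 130\right) = - 39 \left(\left(15 + 0\right) + 130\right) = - 39 \left(15 + 130\right) = \left(-39\right) 145 = -5655$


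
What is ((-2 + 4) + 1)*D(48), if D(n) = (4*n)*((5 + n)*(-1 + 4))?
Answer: 91584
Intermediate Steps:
D(n) = 4*n*(15 + 3*n) (D(n) = (4*n)*((5 + n)*3) = (4*n)*(15 + 3*n) = 4*n*(15 + 3*n))
((-2 + 4) + 1)*D(48) = ((-2 + 4) + 1)*(12*48*(5 + 48)) = (2 + 1)*(12*48*53) = 3*30528 = 91584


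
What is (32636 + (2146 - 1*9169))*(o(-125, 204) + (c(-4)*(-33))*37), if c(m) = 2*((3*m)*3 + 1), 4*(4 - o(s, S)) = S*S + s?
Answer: 7694273265/4 ≈ 1.9236e+9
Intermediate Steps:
o(s, S) = 4 - s/4 - S²/4 (o(s, S) = 4 - (S*S + s)/4 = 4 - (S² + s)/4 = 4 - (s + S²)/4 = 4 + (-s/4 - S²/4) = 4 - s/4 - S²/4)
c(m) = 2 + 18*m (c(m) = 2*(9*m + 1) = 2*(1 + 9*m) = 2 + 18*m)
(32636 + (2146 - 1*9169))*(o(-125, 204) + (c(-4)*(-33))*37) = (32636 + (2146 - 1*9169))*((4 - ¼*(-125) - ¼*204²) + ((2 + 18*(-4))*(-33))*37) = (32636 + (2146 - 9169))*((4 + 125/4 - ¼*41616) + ((2 - 72)*(-33))*37) = (32636 - 7023)*((4 + 125/4 - 10404) - 70*(-33)*37) = 25613*(-41475/4 + 2310*37) = 25613*(-41475/4 + 85470) = 25613*(300405/4) = 7694273265/4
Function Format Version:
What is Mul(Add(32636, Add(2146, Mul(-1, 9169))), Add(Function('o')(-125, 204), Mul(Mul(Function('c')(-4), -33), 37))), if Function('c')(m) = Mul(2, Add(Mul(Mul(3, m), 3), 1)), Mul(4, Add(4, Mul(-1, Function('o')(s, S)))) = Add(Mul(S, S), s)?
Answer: Rational(7694273265, 4) ≈ 1.9236e+9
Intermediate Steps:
Function('o')(s, S) = Add(4, Mul(Rational(-1, 4), s), Mul(Rational(-1, 4), Pow(S, 2))) (Function('o')(s, S) = Add(4, Mul(Rational(-1, 4), Add(Mul(S, S), s))) = Add(4, Mul(Rational(-1, 4), Add(Pow(S, 2), s))) = Add(4, Mul(Rational(-1, 4), Add(s, Pow(S, 2)))) = Add(4, Add(Mul(Rational(-1, 4), s), Mul(Rational(-1, 4), Pow(S, 2)))) = Add(4, Mul(Rational(-1, 4), s), Mul(Rational(-1, 4), Pow(S, 2))))
Function('c')(m) = Add(2, Mul(18, m)) (Function('c')(m) = Mul(2, Add(Mul(9, m), 1)) = Mul(2, Add(1, Mul(9, m))) = Add(2, Mul(18, m)))
Mul(Add(32636, Add(2146, Mul(-1, 9169))), Add(Function('o')(-125, 204), Mul(Mul(Function('c')(-4), -33), 37))) = Mul(Add(32636, Add(2146, Mul(-1, 9169))), Add(Add(4, Mul(Rational(-1, 4), -125), Mul(Rational(-1, 4), Pow(204, 2))), Mul(Mul(Add(2, Mul(18, -4)), -33), 37))) = Mul(Add(32636, Add(2146, -9169)), Add(Add(4, Rational(125, 4), Mul(Rational(-1, 4), 41616)), Mul(Mul(Add(2, -72), -33), 37))) = Mul(Add(32636, -7023), Add(Add(4, Rational(125, 4), -10404), Mul(Mul(-70, -33), 37))) = Mul(25613, Add(Rational(-41475, 4), Mul(2310, 37))) = Mul(25613, Add(Rational(-41475, 4), 85470)) = Mul(25613, Rational(300405, 4)) = Rational(7694273265, 4)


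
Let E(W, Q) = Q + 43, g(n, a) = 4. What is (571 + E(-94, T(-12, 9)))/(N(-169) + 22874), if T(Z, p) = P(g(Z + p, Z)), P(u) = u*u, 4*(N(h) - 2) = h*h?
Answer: 504/24013 ≈ 0.020989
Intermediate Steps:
N(h) = 2 + h**2/4 (N(h) = 2 + (h*h)/4 = 2 + h**2/4)
P(u) = u**2
T(Z, p) = 16 (T(Z, p) = 4**2 = 16)
E(W, Q) = 43 + Q
(571 + E(-94, T(-12, 9)))/(N(-169) + 22874) = (571 + (43 + 16))/((2 + (1/4)*(-169)**2) + 22874) = (571 + 59)/((2 + (1/4)*28561) + 22874) = 630/((2 + 28561/4) + 22874) = 630/(28569/4 + 22874) = 630/(120065/4) = 630*(4/120065) = 504/24013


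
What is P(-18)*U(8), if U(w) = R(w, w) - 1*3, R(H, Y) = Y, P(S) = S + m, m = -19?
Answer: -185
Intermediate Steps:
P(S) = -19 + S (P(S) = S - 19 = -19 + S)
U(w) = -3 + w (U(w) = w - 1*3 = w - 3 = -3 + w)
P(-18)*U(8) = (-19 - 18)*(-3 + 8) = -37*5 = -185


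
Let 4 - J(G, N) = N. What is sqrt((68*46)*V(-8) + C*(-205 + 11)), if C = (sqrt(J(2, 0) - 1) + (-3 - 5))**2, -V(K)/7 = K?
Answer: sqrt(162170 + 3104*sqrt(3)) ≈ 409.32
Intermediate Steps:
V(K) = -7*K
J(G, N) = 4 - N
C = (-8 + sqrt(3))**2 (C = (sqrt((4 - 1*0) - 1) + (-3 - 5))**2 = (sqrt((4 + 0) - 1) - 8)**2 = (sqrt(4 - 1) - 8)**2 = (sqrt(3) - 8)**2 = (-8 + sqrt(3))**2 ≈ 39.287)
sqrt((68*46)*V(-8) + C*(-205 + 11)) = sqrt((68*46)*(-7*(-8)) + (8 - sqrt(3))**2*(-205 + 11)) = sqrt(3128*56 + (8 - sqrt(3))**2*(-194)) = sqrt(175168 - 194*(8 - sqrt(3))**2)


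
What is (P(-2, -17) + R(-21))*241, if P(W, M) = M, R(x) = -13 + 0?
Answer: -7230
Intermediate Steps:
R(x) = -13
(P(-2, -17) + R(-21))*241 = (-17 - 13)*241 = -30*241 = -7230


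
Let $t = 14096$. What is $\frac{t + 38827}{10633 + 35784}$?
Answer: $\frac{52923}{46417} \approx 1.1402$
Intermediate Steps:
$\frac{t + 38827}{10633 + 35784} = \frac{14096 + 38827}{10633 + 35784} = \frac{52923}{46417}$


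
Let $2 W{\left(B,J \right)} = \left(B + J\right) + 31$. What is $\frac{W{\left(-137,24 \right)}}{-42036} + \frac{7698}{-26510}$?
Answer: $- \frac{161253109}{557187180} \approx -0.28941$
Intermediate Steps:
$W{\left(B,J \right)} = \frac{31}{2} + \frac{B}{2} + \frac{J}{2}$ ($W{\left(B,J \right)} = \frac{\left(B + J\right) + 31}{2} = \frac{31 + B + J}{2} = \frac{31}{2} + \frac{B}{2} + \frac{J}{2}$)
$\frac{W{\left(-137,24 \right)}}{-42036} + \frac{7698}{-26510} = \frac{\frac{31}{2} + \frac{1}{2} \left(-137\right) + \frac{1}{2} \cdot 24}{-42036} + \frac{7698}{-26510} = \left(\frac{31}{2} - \frac{137}{2} + 12\right) \left(- \frac{1}{42036}\right) + 7698 \left(- \frac{1}{26510}\right) = \left(-41\right) \left(- \frac{1}{42036}\right) - \frac{3849}{13255} = \frac{41}{42036} - \frac{3849}{13255} = - \frac{161253109}{557187180}$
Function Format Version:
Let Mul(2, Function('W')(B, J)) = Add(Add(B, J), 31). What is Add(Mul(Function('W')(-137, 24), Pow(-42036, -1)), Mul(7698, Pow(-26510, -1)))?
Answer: Rational(-161253109, 557187180) ≈ -0.28941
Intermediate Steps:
Function('W')(B, J) = Add(Rational(31, 2), Mul(Rational(1, 2), B), Mul(Rational(1, 2), J)) (Function('W')(B, J) = Mul(Rational(1, 2), Add(Add(B, J), 31)) = Mul(Rational(1, 2), Add(31, B, J)) = Add(Rational(31, 2), Mul(Rational(1, 2), B), Mul(Rational(1, 2), J)))
Add(Mul(Function('W')(-137, 24), Pow(-42036, -1)), Mul(7698, Pow(-26510, -1))) = Add(Mul(Add(Rational(31, 2), Mul(Rational(1, 2), -137), Mul(Rational(1, 2), 24)), Pow(-42036, -1)), Mul(7698, Pow(-26510, -1))) = Add(Mul(Add(Rational(31, 2), Rational(-137, 2), 12), Rational(-1, 42036)), Mul(7698, Rational(-1, 26510))) = Add(Mul(-41, Rational(-1, 42036)), Rational(-3849, 13255)) = Add(Rational(41, 42036), Rational(-3849, 13255)) = Rational(-161253109, 557187180)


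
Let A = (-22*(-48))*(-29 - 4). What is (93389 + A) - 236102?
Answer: -177561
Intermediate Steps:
A = -34848 (A = 1056*(-33) = -34848)
(93389 + A) - 236102 = (93389 - 34848) - 236102 = 58541 - 236102 = -177561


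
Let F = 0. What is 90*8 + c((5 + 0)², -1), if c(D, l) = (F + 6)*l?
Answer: 714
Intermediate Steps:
c(D, l) = 6*l (c(D, l) = (0 + 6)*l = 6*l)
90*8 + c((5 + 0)², -1) = 90*8 + 6*(-1) = 720 - 6 = 714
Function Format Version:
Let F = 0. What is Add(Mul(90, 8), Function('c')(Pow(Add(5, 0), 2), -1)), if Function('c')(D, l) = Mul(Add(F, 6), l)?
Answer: 714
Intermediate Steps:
Function('c')(D, l) = Mul(6, l) (Function('c')(D, l) = Mul(Add(0, 6), l) = Mul(6, l))
Add(Mul(90, 8), Function('c')(Pow(Add(5, 0), 2), -1)) = Add(Mul(90, 8), Mul(6, -1)) = Add(720, -6) = 714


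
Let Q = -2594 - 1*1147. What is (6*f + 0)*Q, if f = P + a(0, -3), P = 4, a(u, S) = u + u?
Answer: -89784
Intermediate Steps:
a(u, S) = 2*u
f = 4 (f = 4 + 2*0 = 4 + 0 = 4)
Q = -3741 (Q = -2594 - 1147 = -3741)
(6*f + 0)*Q = (6*4 + 0)*(-3741) = (24 + 0)*(-3741) = 24*(-3741) = -89784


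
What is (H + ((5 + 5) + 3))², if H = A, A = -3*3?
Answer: 16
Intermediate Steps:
A = -9
H = -9
(H + ((5 + 5) + 3))² = (-9 + ((5 + 5) + 3))² = (-9 + (10 + 3))² = (-9 + 13)² = 4² = 16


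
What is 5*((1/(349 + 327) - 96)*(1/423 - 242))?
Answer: 33214883375/285948 ≈ 1.1616e+5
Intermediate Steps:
5*((1/(349 + 327) - 96)*(1/423 - 242)) = 5*((1/676 - 96)*(1/423 - 242)) = 5*((1/676 - 96)*(-102365/423)) = 5*(-64895/676*(-102365/423)) = 5*(6642976675/285948) = 33214883375/285948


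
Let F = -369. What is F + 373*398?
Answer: 148085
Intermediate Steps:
F + 373*398 = -369 + 373*398 = -369 + 148454 = 148085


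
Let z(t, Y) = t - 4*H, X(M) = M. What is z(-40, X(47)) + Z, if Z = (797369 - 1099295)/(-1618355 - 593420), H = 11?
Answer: -185487174/2211775 ≈ -83.864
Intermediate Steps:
z(t, Y) = -44 + t (z(t, Y) = t - 4*11 = t - 44 = -44 + t)
Z = 301926/2211775 (Z = -301926/(-2211775) = -301926*(-1/2211775) = 301926/2211775 ≈ 0.13651)
z(-40, X(47)) + Z = (-44 - 40) + 301926/2211775 = -84 + 301926/2211775 = -185487174/2211775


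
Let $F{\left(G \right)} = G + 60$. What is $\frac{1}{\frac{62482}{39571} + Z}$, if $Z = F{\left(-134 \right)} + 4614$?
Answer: $\frac{5653}{25673546} \approx 0.00022019$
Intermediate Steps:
$F{\left(G \right)} = 60 + G$
$Z = 4540$ ($Z = \left(60 - 134\right) + 4614 = -74 + 4614 = 4540$)
$\frac{1}{\frac{62482}{39571} + Z} = \frac{1}{\frac{62482}{39571} + 4540} = \frac{1}{62482 \cdot \frac{1}{39571} + 4540} = \frac{1}{\frac{8926}{5653} + 4540} = \frac{1}{\frac{25673546}{5653}} = \frac{5653}{25673546}$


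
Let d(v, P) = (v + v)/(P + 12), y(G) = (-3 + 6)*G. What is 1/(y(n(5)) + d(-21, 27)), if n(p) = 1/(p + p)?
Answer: -130/101 ≈ -1.2871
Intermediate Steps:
n(p) = 1/(2*p)
y(G) = 3*G
d(v, P) = 2*v/(12 + P) (d(v, P) = (2*v)/(12 + P) = 2*v/(12 + P))
1/(y(n(5)) + d(-21, 27)) = 1/(3*((½)/5) + 2*(-21)/(12 + 27)) = 1/(3*((½)*(⅕)) + 2*(-21)/39) = 1/(3*(⅒) + 2*(-21)*(1/39)) = 1/(3/10 - 14/13) = 1/(-101/130) = -130/101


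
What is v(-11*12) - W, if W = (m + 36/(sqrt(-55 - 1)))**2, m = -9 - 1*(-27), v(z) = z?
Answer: -3030/7 + 324*I*sqrt(14)/7 ≈ -432.86 + 173.19*I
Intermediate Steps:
m = 18 (m = -9 + 27 = 18)
W = (18 - 9*I*sqrt(14)/7)**2 (W = (18 + 36/(sqrt(-55 - 1)))**2 = (18 + 36/(sqrt(-56)))**2 = (18 + 36/((2*I*sqrt(14))))**2 = (18 + 36*(-I*sqrt(14)/28))**2 = (18 - 9*I*sqrt(14)/7)**2 ≈ 300.86 - 173.19*I)
v(-11*12) - W = -11*12 - (2106/7 - 324*I*sqrt(14)/7) = -132 + (-2106/7 + 324*I*sqrt(14)/7) = -3030/7 + 324*I*sqrt(14)/7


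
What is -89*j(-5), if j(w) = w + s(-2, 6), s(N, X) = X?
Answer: -89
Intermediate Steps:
j(w) = 6 + w (j(w) = w + 6 = 6 + w)
-89*j(-5) = -89*(6 - 5) = -89*1 = -89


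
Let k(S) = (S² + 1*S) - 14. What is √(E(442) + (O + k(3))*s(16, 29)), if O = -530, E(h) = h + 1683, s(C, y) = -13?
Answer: √9041 ≈ 95.084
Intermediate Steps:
E(h) = 1683 + h
k(S) = -14 + S + S² (k(S) = (S² + S) - 14 = (S + S²) - 14 = -14 + S + S²)
√(E(442) + (O + k(3))*s(16, 29)) = √((1683 + 442) + (-530 + (-14 + 3 + 3²))*(-13)) = √(2125 + (-530 + (-14 + 3 + 9))*(-13)) = √(2125 + (-530 - 2)*(-13)) = √(2125 - 532*(-13)) = √(2125 + 6916) = √9041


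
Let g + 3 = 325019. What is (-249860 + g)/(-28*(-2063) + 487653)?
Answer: 75156/545417 ≈ 0.13780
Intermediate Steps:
g = 325016 (g = -3 + 325019 = 325016)
(-249860 + g)/(-28*(-2063) + 487653) = (-249860 + 325016)/(-28*(-2063) + 487653) = 75156/(57764 + 487653) = 75156/545417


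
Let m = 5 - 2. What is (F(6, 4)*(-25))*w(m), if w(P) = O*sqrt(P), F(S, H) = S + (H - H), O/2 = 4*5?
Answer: -6000*sqrt(3) ≈ -10392.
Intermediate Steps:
m = 3
O = 40 (O = 2*(4*5) = 2*20 = 40)
F(S, H) = S (F(S, H) = S + 0 = S)
w(P) = 40*sqrt(P)
(F(6, 4)*(-25))*w(m) = (6*(-25))*(40*sqrt(3)) = -6000*sqrt(3)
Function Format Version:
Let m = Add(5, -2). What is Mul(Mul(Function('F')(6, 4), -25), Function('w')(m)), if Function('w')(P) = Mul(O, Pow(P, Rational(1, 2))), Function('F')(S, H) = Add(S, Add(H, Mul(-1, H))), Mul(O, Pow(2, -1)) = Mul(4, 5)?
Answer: Mul(-6000, Pow(3, Rational(1, 2))) ≈ -10392.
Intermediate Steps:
m = 3
O = 40 (O = Mul(2, Mul(4, 5)) = Mul(2, 20) = 40)
Function('F')(S, H) = S (Function('F')(S, H) = Add(S, 0) = S)
Function('w')(P) = Mul(40, Pow(P, Rational(1, 2)))
Mul(Mul(Function('F')(6, 4), -25), Function('w')(m)) = Mul(Mul(6, -25), Mul(40, Pow(3, Rational(1, 2)))) = Mul(-150, Mul(40, Pow(3, Rational(1, 2)))) = Mul(-6000, Pow(3, Rational(1, 2)))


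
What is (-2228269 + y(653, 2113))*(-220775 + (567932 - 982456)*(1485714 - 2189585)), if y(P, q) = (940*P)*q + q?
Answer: 377778204641874096016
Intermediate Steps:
y(P, q) = q + 940*P*q (y(P, q) = 940*P*q + q = q + 940*P*q)
(-2228269 + y(653, 2113))*(-220775 + (567932 - 982456)*(1485714 - 2189585)) = (-2228269 + 2113*(1 + 940*653))*(-220775 + (567932 - 982456)*(1485714 - 2189585)) = (-2228269 + 2113*(1 + 613820))*(-220775 - 414524*(-703871)) = (-2228269 + 2113*613821)*(-220775 + 291771422404) = (-2228269 + 1297003773)*291771201629 = 1294775504*291771201629 = 377778204641874096016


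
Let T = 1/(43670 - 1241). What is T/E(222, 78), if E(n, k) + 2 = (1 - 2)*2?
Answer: -1/169716 ≈ -5.8922e-6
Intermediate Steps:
E(n, k) = -4 (E(n, k) = -2 + (1 - 2)*2 = -2 - 1*2 = -2 - 2 = -4)
T = 1/42429 ≈ 2.3569e-5
T/E(222, 78) = (1/42429)/(-4) = (1/42429)*(-¼) = -1/169716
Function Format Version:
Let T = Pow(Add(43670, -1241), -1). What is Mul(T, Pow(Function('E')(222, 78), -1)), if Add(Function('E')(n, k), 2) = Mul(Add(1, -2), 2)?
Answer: Rational(-1, 169716) ≈ -5.8922e-6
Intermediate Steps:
Function('E')(n, k) = -4 (Function('E')(n, k) = Add(-2, Mul(Add(1, -2), 2)) = Add(-2, Mul(-1, 2)) = Add(-2, -2) = -4)
T = Rational(1, 42429) (T = Pow(42429, -1) = Rational(1, 42429) ≈ 2.3569e-5)
Mul(T, Pow(Function('E')(222, 78), -1)) = Mul(Rational(1, 42429), Pow(-4, -1)) = Mul(Rational(1, 42429), Rational(-1, 4)) = Rational(-1, 169716)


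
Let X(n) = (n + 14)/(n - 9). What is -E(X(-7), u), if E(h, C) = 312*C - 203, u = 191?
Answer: -59389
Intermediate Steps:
X(n) = (14 + n)/(-9 + n)
E(h, C) = -203 + 312*C
-E(X(-7), u) = -(-203 + 312*191) = -(-203 + 59592) = -1*59389 = -59389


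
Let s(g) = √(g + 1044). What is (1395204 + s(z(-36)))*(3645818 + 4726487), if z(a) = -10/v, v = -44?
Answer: 11681073425220 + 8372305*√505406/22 ≈ 1.1681e+13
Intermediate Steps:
z(a) = 5/22 (z(a) = -10/(-44) = -10*(-1/44) = 5/22)
s(g) = √(1044 + g)
(1395204 + s(z(-36)))*(3645818 + 4726487) = (1395204 + √(1044 + 5/22))*(3645818 + 4726487) = (1395204 + √(22973/22))*8372305 = (1395204 + √505406/22)*8372305 = 11681073425220 + 8372305*√505406/22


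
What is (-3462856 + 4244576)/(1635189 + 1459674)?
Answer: 781720/3094863 ≈ 0.25259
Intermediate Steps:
(-3462856 + 4244576)/(1635189 + 1459674) = 781720/3094863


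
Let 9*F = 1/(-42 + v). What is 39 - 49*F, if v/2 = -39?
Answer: 42169/1080 ≈ 39.045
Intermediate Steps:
v = -78 (v = 2*(-39) = -78)
F = -1/1080 (F = 1/(9*(-42 - 78)) = (⅑)/(-120) = (⅑)*(-1/120) = -1/1080 ≈ -0.00092593)
39 - 49*F = 39 - 49*(-1/1080) = 39 + 49/1080 = 42169/1080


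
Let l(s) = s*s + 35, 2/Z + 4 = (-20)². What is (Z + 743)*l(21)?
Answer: 35013370/99 ≈ 3.5367e+5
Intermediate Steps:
Z = 1/198 (Z = 2/(-4 + (-20)²) = 2/(-4 + 400) = 2/396 = 2*(1/396) = 1/198 ≈ 0.0050505)
l(s) = 35 + s² (l(s) = s² + 35 = 35 + s²)
(Z + 743)*l(21) = (1/198 + 743)*(35 + 21²) = 147115*(35 + 441)/198 = (147115/198)*476 = 35013370/99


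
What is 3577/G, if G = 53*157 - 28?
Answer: 3577/8293 ≈ 0.43133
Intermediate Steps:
G = 8293 (G = 8321 - 28 = 8293)
3577/G = 3577/8293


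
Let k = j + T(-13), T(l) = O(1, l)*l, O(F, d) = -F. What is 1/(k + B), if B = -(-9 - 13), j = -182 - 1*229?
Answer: -1/376 ≈ -0.0026596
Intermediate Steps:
T(l) = -l (T(l) = (-1*1)*l = -l)
j = -411 (j = -182 - 229 = -411)
B = 22 (B = -1*(-22) = 22)
k = -398 (k = -411 - 1*(-13) = -411 + 13 = -398)
1/(k + B) = 1/(-398 + 22) = 1/(-376) = -1/376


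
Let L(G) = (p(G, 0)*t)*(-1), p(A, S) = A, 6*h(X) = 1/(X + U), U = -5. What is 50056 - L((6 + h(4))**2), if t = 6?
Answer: 301561/6 ≈ 50260.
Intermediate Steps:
h(X) = 1/(6*(-5 + X)) (h(X) = 1/(6*(X - 5)) = 1/(6*(-5 + X)))
L(G) = -6*G (L(G) = (G*6)*(-1) = (6*G)*(-1) = -6*G)
50056 - L((6 + h(4))**2) = 50056 - (-6)*(6 + 1/(6*(-5 + 4)))**2 = 50056 - (-6)*(6 + (1/6)/(-1))**2 = 50056 - (-6)*(6 + (1/6)*(-1))**2 = 50056 - (-6)*(6 - 1/6)**2 = 50056 - (-6)*(35/6)**2 = 50056 - (-6)*1225/36 = 50056 - 1*(-1225/6) = 50056 + 1225/6 = 301561/6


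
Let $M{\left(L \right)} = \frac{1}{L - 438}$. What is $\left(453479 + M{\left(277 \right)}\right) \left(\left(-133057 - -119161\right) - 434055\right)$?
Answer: $- \frac{4672136481174}{23} \approx -2.0314 \cdot 10^{11}$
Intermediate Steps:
$M{\left(L \right)} = \frac{1}{-438 + L}$
$\left(453479 + M{\left(277 \right)}\right) \left(\left(-133057 - -119161\right) - 434055\right) = \left(453479 + \frac{1}{-438 + 277}\right) \left(\left(-133057 - -119161\right) - 434055\right) = \left(453479 + \frac{1}{-161}\right) \left(\left(-133057 + 119161\right) - 434055\right) = \left(453479 - \frac{1}{161}\right) \left(-13896 - 434055\right) = \frac{73010118}{161} \left(-447951\right) = - \frac{4672136481174}{23}$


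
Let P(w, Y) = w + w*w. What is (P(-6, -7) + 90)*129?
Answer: 15480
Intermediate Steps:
P(w, Y) = w + w²
(P(-6, -7) + 90)*129 = (-6*(1 - 6) + 90)*129 = (-6*(-5) + 90)*129 = (30 + 90)*129 = 120*129 = 15480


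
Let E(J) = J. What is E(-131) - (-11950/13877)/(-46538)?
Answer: -42300418578/322903913 ≈ -131.00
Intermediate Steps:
E(-131) - (-11950/13877)/(-46538) = -131 - (-11950/13877)/(-46538) = -131 - (-11950*1/13877)*(-1)/46538 = -131 - (-11950)*(-1)/(13877*46538) = -131 - 1*5975/322903913 = -131 - 5975/322903913 = -42300418578/322903913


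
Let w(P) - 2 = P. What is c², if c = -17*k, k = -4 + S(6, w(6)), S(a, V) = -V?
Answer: 41616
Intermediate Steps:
w(P) = 2 + P
k = -12 (k = -4 - (2 + 6) = -4 - 1*8 = -4 - 8 = -12)
c = 204 (c = -17*(-12) = 204)
c² = 204² = 41616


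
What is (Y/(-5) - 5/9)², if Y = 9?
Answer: 11236/2025 ≈ 5.5486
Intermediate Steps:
(Y/(-5) - 5/9)² = (9/(-5) - 5/9)² = (9*(-⅕) - 5*⅑)² = (-9/5 - 5/9)² = (-106/45)² = 11236/2025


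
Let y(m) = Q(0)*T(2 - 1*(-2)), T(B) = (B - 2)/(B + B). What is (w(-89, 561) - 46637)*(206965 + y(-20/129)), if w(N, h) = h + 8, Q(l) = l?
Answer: -9534463620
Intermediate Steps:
w(N, h) = 8 + h
T(B) = (-2 + B)/(2*B) (T(B) = (-2 + B)/((2*B)) = (-2 + B)*(1/(2*B)) = (-2 + B)/(2*B))
y(m) = 0 (y(m) = 0*((-2 + (2 - 1*(-2)))/(2*(2 - 1*(-2)))) = 0*((-2 + (2 + 2))/(2*(2 + 2))) = 0*((½)*(-2 + 4)/4) = 0*((½)*(¼)*2) = 0*(¼) = 0)
(w(-89, 561) - 46637)*(206965 + y(-20/129)) = ((8 + 561) - 46637)*(206965 + 0) = (569 - 46637)*206965 = -46068*206965 = -9534463620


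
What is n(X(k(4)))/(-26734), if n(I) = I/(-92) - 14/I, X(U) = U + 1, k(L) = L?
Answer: 1313/12297640 ≈ 0.00010677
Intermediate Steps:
X(U) = 1 + U
n(I) = -14/I - I/92 (n(I) = I*(-1/92) - 14/I = -I/92 - 14/I = -14/I - I/92)
n(X(k(4)))/(-26734) = (-14/(1 + 4) - (1 + 4)/92)/(-26734) = (-14/5 - 1/92*5)*(-1/26734) = (-14*⅕ - 5/92)*(-1/26734) = (-14/5 - 5/92)*(-1/26734) = -1313/460*(-1/26734) = 1313/12297640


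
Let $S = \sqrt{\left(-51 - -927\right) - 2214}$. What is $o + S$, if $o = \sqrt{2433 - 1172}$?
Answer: $\sqrt{1261} + i \sqrt{1338} \approx 35.511 + 36.579 i$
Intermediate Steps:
$o = \sqrt{1261} \approx 35.511$
$S = i \sqrt{1338}$ ($S = \sqrt{\left(-51 + 927\right) - 2214} = \sqrt{876 - 2214} = \sqrt{-1338} = i \sqrt{1338} \approx 36.579 i$)
$o + S = \sqrt{1261} + i \sqrt{1338}$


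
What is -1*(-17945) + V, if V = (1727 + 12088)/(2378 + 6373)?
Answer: 52350170/2917 ≈ 17947.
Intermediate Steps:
V = 4605/2917 (V = 13815/8751 = 13815*(1/8751) = 4605/2917 ≈ 1.5787)
-1*(-17945) + V = -1*(-17945) + 4605/2917 = 17945 + 4605/2917 = 52350170/2917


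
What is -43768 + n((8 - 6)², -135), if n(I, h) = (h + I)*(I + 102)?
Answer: -57654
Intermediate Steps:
n(I, h) = (102 + I)*(I + h) (n(I, h) = (I + h)*(102 + I) = (102 + I)*(I + h))
-43768 + n((8 - 6)², -135) = -43768 + (((8 - 6)²)² + 102*(8 - 6)² + 102*(-135) + (8 - 6)²*(-135)) = -43768 + ((2²)² + 102*2² - 13770 + 2²*(-135)) = -43768 + (4² + 102*4 - 13770 + 4*(-135)) = -43768 + (16 + 408 - 13770 - 540) = -43768 - 13886 = -57654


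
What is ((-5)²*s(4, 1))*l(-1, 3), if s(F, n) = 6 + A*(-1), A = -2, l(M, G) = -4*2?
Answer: -1600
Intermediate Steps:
l(M, G) = -8
s(F, n) = 8 (s(F, n) = 6 - 2*(-1) = 6 + 2 = 8)
((-5)²*s(4, 1))*l(-1, 3) = ((-5)²*8)*(-8) = (25*8)*(-8) = 200*(-8) = -1600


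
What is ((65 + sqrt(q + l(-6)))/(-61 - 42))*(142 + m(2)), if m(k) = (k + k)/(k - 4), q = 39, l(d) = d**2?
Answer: -9100/103 - 700*sqrt(3)/103 ≈ -100.12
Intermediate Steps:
m(k) = 2*k/(-4 + k) (m(k) = (2*k)/(-4 + k) = 2*k/(-4 + k))
((65 + sqrt(q + l(-6)))/(-61 - 42))*(142 + m(2)) = ((65 + sqrt(39 + (-6)**2))/(-61 - 42))*(142 + 2*2/(-4 + 2)) = ((65 + sqrt(39 + 36))/(-103))*(142 + 2*2/(-2)) = ((65 + sqrt(75))*(-1/103))*(142 + 2*2*(-1/2)) = ((65 + 5*sqrt(3))*(-1/103))*(142 - 2) = (-65/103 - 5*sqrt(3)/103)*140 = -9100/103 - 700*sqrt(3)/103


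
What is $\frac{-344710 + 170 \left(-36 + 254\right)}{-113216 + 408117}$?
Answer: $- \frac{307650}{294901} \approx -1.0432$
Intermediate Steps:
$\frac{-344710 + 170 \left(-36 + 254\right)}{-113216 + 408117} = \frac{-344710 + 170 \cdot 218}{294901} = \left(-344710 + 37060\right) \frac{1}{294901} = \left(-307650\right) \frac{1}{294901} = - \frac{307650}{294901}$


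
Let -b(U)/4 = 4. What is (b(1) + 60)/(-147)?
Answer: -44/147 ≈ -0.29932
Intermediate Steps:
b(U) = -16 (b(U) = -4*4 = -16)
(b(1) + 60)/(-147) = (-16 + 60)/(-147) = 44*(-1/147) = -44/147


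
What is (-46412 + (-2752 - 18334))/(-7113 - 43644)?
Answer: 67498/50757 ≈ 1.3298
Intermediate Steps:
(-46412 + (-2752 - 18334))/(-7113 - 43644) = (-46412 - 21086)/(-50757) = -67498*(-1/50757) = 67498/50757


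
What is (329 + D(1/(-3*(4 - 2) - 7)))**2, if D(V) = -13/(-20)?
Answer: 43467649/400 ≈ 1.0867e+5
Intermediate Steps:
D(V) = 13/20 (D(V) = -13*(-1/20) = 13/20)
(329 + D(1/(-3*(4 - 2) - 7)))**2 = (329 + 13/20)**2 = (6593/20)**2 = 43467649/400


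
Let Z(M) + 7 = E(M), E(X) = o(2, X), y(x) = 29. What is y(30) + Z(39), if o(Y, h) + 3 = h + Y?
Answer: 60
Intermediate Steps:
o(Y, h) = -3 + Y + h (o(Y, h) = -3 + (h + Y) = -3 + (Y + h) = -3 + Y + h)
E(X) = -1 + X (E(X) = -3 + 2 + X = -1 + X)
Z(M) = -8 + M (Z(M) = -7 + (-1 + M) = -8 + M)
y(30) + Z(39) = 29 + (-8 + 39) = 29 + 31 = 60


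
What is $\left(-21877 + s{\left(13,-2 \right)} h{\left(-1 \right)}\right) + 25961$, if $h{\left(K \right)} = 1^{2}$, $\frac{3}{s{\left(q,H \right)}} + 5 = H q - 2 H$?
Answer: $\frac{36755}{9} \approx 4083.9$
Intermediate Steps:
$s{\left(q,H \right)} = \frac{3}{-5 - 2 H + H q}$ ($s{\left(q,H \right)} = \frac{3}{-5 + \left(H q - 2 H\right)} = \frac{3}{-5 + \left(- 2 H + H q\right)} = \frac{3}{-5 - 2 H + H q}$)
$h{\left(K \right)} = 1$
$\left(-21877 + s{\left(13,-2 \right)} h{\left(-1 \right)}\right) + 25961 = \left(-21877 + \frac{3}{-5 - -4 - 26} \cdot 1\right) + 25961 = \left(-21877 + \frac{3}{-5 + 4 - 26} \cdot 1\right) + 25961 = \left(-21877 + \frac{3}{-27} \cdot 1\right) + 25961 = \left(-21877 + 3 \left(- \frac{1}{27}\right) 1\right) + 25961 = \left(-21877 - \frac{1}{9}\right) + 25961 = - \frac{196894}{9} + 25961 = \frac{36755}{9}$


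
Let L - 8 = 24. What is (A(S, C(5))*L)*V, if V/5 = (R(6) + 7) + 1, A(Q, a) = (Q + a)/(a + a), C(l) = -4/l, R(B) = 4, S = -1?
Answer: 2160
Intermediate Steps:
L = 32 (L = 8 + 24 = 32)
A(Q, a) = (Q + a)/(2*a) (A(Q, a) = (Q + a)/((2*a)) = (Q + a)*(1/(2*a)) = (Q + a)/(2*a))
V = 60 (V = 5*((4 + 7) + 1) = 5*(11 + 1) = 5*12 = 60)
(A(S, C(5))*L)*V = (((-1 - 4/5)/(2*((-4/5))))*32)*60 = (((-1 - 4*⅕)/(2*((-4*⅕))))*32)*60 = (((-1 - ⅘)/(2*(-⅘)))*32)*60 = (((½)*(-5/4)*(-9/5))*32)*60 = ((9/8)*32)*60 = 36*60 = 2160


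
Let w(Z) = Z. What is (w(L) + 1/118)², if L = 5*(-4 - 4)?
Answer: 22268961/13924 ≈ 1599.3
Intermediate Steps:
L = -40 (L = 5*(-8) = -40)
(w(L) + 1/118)² = (-40 + 1/118)² = (-4719/118)² = 22268961/13924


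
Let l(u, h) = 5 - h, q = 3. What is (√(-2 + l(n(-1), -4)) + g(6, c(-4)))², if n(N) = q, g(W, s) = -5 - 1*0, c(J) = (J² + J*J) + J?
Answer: (5 - √7)² ≈ 5.5425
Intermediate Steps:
c(J) = J + 2*J² (c(J) = (J² + J²) + J = 2*J² + J = J + 2*J²)
g(W, s) = -5 (g(W, s) = -5 + 0 = -5)
n(N) = 3
(√(-2 + l(n(-1), -4)) + g(6, c(-4)))² = (√(-2 + (5 - 1*(-4))) - 5)² = (√(-2 + (5 + 4)) - 5)² = (√(-2 + 9) - 5)² = (√7 - 5)² = (-5 + √7)²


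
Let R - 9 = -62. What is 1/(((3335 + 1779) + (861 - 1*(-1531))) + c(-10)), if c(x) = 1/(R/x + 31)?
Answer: 363/2724688 ≈ 0.00013323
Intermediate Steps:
R = -53 (R = 9 - 62 = -53)
c(x) = 1/(31 - 53/x) (c(x) = 1/(-53/x + 31) = 1/(31 - 53/x))
1/(((3335 + 1779) + (861 - 1*(-1531))) + c(-10)) = 1/(((3335 + 1779) + (861 - 1*(-1531))) - 10/(-53 + 31*(-10))) = 1/((5114 + (861 + 1531)) - 10/(-53 - 310)) = 1/((5114 + 2392) - 10/(-363)) = 1/(7506 - 10*(-1/363)) = 1/(7506 + 10/363) = 1/(2724688/363) = 363/2724688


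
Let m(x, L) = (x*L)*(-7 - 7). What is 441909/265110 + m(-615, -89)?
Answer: -67716899997/88370 ≈ -7.6629e+5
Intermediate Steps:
m(x, L) = -14*L*x (m(x, L) = (L*x)*(-14) = -14*L*x)
441909/265110 + m(-615, -89) = 441909/265110 - 14*(-89)*(-615) = 441909*(1/265110) - 766290 = 147303/88370 - 766290 = -67716899997/88370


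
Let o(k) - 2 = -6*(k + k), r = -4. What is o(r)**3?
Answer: 125000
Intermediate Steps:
o(k) = 2 - 12*k (o(k) = 2 - 6*(k + k) = 2 - 12*k)
o(r)**3 = (2 - 12*(-4))**3 = (2 + 48)**3 = 50**3 = 125000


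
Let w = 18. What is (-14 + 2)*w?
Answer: -216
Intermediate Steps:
(-14 + 2)*w = (-14 + 2)*18 = -12*18 = -216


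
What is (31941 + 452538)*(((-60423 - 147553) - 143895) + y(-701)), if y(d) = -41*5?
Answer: -170573428404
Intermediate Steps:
y(d) = -205
(31941 + 452538)*(((-60423 - 147553) - 143895) + y(-701)) = (31941 + 452538)*(((-60423 - 147553) - 143895) - 205) = 484479*((-207976 - 143895) - 205) = 484479*(-351871 - 205) = 484479*(-352076) = -170573428404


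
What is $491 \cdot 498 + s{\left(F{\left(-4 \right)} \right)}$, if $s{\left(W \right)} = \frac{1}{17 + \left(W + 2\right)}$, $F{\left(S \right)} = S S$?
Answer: $\frac{8558131}{35} \approx 2.4452 \cdot 10^{5}$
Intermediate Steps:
$F{\left(S \right)} = S^{2}$
$s{\left(W \right)} = \frac{1}{19 + W}$ ($s{\left(W \right)} = \frac{1}{17 + \left(2 + W\right)} = \frac{1}{19 + W}$)
$491 \cdot 498 + s{\left(F{\left(-4 \right)} \right)} = 491 \cdot 498 + \frac{1}{19 + \left(-4\right)^{2}} = 244518 + \frac{1}{19 + 16} = 244518 + \frac{1}{35} = \frac{8558131}{35}$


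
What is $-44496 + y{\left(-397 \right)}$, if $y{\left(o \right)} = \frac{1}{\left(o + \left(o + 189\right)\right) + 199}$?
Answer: $- \frac{18065377}{406} \approx -44496.0$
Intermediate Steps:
$y{\left(o \right)} = \frac{1}{388 + 2 o}$ ($y{\left(o \right)} = \frac{1}{\left(o + \left(189 + o\right)\right) + 199} = \frac{1}{\left(189 + 2 o\right) + 199} = \frac{1}{388 + 2 o}$)
$-44496 + y{\left(-397 \right)} = -44496 + \frac{1}{2 \left(194 - 397\right)} = -44496 + \frac{1}{2 \left(-203\right)} = -44496 + \frac{1}{2} \left(- \frac{1}{203}\right) = -44496 - \frac{1}{406} = - \frac{18065377}{406}$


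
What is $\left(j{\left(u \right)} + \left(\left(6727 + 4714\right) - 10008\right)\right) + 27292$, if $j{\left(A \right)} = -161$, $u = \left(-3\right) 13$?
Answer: $28564$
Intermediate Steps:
$u = -39$
$\left(j{\left(u \right)} + \left(\left(6727 + 4714\right) - 10008\right)\right) + 27292 = \left(-161 + \left(\left(6727 + 4714\right) - 10008\right)\right) + 27292 = \left(-161 + \left(11441 - 10008\right)\right) + 27292 = \left(-161 + 1433\right) + 27292 = 1272 + 27292 = 28564$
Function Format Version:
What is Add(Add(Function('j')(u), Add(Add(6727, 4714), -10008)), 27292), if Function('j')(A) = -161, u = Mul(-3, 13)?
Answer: 28564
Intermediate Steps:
u = -39
Add(Add(Function('j')(u), Add(Add(6727, 4714), -10008)), 27292) = Add(Add(-161, Add(Add(6727, 4714), -10008)), 27292) = Add(Add(-161, Add(11441, -10008)), 27292) = Add(Add(-161, 1433), 27292) = Add(1272, 27292) = 28564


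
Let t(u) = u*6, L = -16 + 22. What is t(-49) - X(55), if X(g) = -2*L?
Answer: -282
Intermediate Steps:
L = 6
t(u) = 6*u
X(g) = -12 (X(g) = -2*6 = -12)
t(-49) - X(55) = 6*(-49) - 1*(-12) = -294 + 12 = -282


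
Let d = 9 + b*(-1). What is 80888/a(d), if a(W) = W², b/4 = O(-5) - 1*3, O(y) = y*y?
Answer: 80888/6241 ≈ 12.961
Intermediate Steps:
O(y) = y²
b = 88 (b = 4*((-5)² - 1*3) = 4*(25 - 3) = 4*22 = 88)
d = -79 (d = 9 + 88*(-1) = 9 - 88 = -79)
80888/a(d) = 80888/((-79)²) = 80888/6241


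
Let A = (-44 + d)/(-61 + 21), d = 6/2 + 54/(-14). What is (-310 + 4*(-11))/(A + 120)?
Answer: -49560/16957 ≈ -2.9227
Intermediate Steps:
d = -6/7 (d = 6*(½) + 54*(-1/14) = 3 - 27/7 = -6/7 ≈ -0.85714)
A = 157/140 (A = (-44 - 6/7)/(-61 + 21) = -314/7/(-40) = -314/7*(-1/40) = 157/140 ≈ 1.1214)
(-310 + 4*(-11))/(A + 120) = (-310 + 4*(-11))/(157/140 + 120) = (-310 - 44)/(16957/140) = -354*140/16957 = -49560/16957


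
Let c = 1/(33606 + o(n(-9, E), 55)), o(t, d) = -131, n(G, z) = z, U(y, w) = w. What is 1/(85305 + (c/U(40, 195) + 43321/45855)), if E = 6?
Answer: 19954949625/1702275829979857 ≈ 1.1723e-5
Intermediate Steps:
c = 1/33475 (c = 1/(33606 - 131) = 1/33475 ≈ 2.9873e-5)
1/(85305 + (c/U(40, 195) + 43321/45855)) = 1/(85305 + ((1/33475)/195 + 43321/45855)) = 1/(85305 + ((1/33475)*(1/195) + 43321*(1/45855))) = 1/(85305 + (1/6527625 + 43321/45855)) = 1/(85305 + 18852219232/19954949625) = 1/(1702275829979857/19954949625) = 19954949625/1702275829979857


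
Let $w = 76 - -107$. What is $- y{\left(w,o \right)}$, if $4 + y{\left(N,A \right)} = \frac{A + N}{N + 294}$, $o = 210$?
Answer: $\frac{505}{159} \approx 3.1761$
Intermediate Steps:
$w = 183$ ($w = 76 + 107 = 183$)
$y{\left(N,A \right)} = -4 + \frac{A + N}{294 + N}$ ($y{\left(N,A \right)} = -4 + \frac{A + N}{N + 294} = -4 + \frac{A + N}{294 + N}$)
$- y{\left(w,o \right)} = - \frac{-1176 + 210 - 549}{294 + 183} = - \frac{-1176 + 210 - 549}{477} = - \frac{-1515}{477} = \left(-1\right) \left(- \frac{505}{159}\right) = \frac{505}{159}$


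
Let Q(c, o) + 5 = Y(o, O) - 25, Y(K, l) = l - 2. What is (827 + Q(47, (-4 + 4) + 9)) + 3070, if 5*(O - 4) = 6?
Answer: 19351/5 ≈ 3870.2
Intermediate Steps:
O = 26/5 (O = 4 + (1/5)*6 = 4 + 6/5 = 26/5 ≈ 5.2000)
Y(K, l) = -2 + l
Q(c, o) = -134/5 (Q(c, o) = -5 + ((-2 + 26/5) - 25) = -5 + (16/5 - 25) = -5 - 109/5 = -134/5)
(827 + Q(47, (-4 + 4) + 9)) + 3070 = (827 - 134/5) + 3070 = 4001/5 + 3070 = 19351/5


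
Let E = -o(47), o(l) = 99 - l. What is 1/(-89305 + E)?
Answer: -1/89357 ≈ -1.1191e-5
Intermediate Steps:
E = -52 (E = -(99 - 1*47) = -(99 - 47) = -1*52 = -52)
1/(-89305 + E) = 1/(-89305 - 52) = 1/(-89357) = -1/89357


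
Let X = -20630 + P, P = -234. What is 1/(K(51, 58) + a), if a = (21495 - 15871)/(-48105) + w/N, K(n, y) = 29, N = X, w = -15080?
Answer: 125457840/3714287893 ≈ 0.033777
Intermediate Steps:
X = -20864 (X = -20630 - 234 = -20864)
N = -20864
a = 76010533/125457840 (a = (21495 - 15871)/(-48105) - 15080/(-20864) = 5624*(-1/48105) - 15080*(-1/20864) = -5624/48105 + 1885/2608 = 76010533/125457840 ≈ 0.60587)
1/(K(51, 58) + a) = 1/(29 + 76010533/125457840) = 1/(3714287893/125457840) = 125457840/3714287893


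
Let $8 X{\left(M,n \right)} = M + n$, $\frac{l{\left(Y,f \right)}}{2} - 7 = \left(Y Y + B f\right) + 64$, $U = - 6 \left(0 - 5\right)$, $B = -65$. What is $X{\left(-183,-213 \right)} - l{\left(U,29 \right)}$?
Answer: $\frac{3557}{2} \approx 1778.5$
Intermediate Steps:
$U = 30$ ($U = \left(-6\right) \left(-5\right) = 30$)
$l{\left(Y,f \right)} = 142 - 130 f + 2 Y^{2}$ ($l{\left(Y,f \right)} = 14 + 2 \left(\left(Y Y - 65 f\right) + 64\right) = 14 + 2 \left(\left(Y^{2} - 65 f\right) + 64\right) = 14 + 2 \left(64 + Y^{2} - 65 f\right) = 14 + \left(128 - 130 f + 2 Y^{2}\right) = 142 - 130 f + 2 Y^{2}$)
$X{\left(M,n \right)} = \frac{M}{8} + \frac{n}{8}$ ($X{\left(M,n \right)} = \frac{M + n}{8} = \frac{M}{8} + \frac{n}{8}$)
$X{\left(-183,-213 \right)} - l{\left(U,29 \right)} = \left(\frac{1}{8} \left(-183\right) + \frac{1}{8} \left(-213\right)\right) - \left(142 - 3770 + 2 \cdot 30^{2}\right) = \left(- \frac{183}{8} - \frac{213}{8}\right) - \left(142 - 3770 + 2 \cdot 900\right) = - \frac{99}{2} - \left(142 - 3770 + 1800\right) = - \frac{99}{2} - -1828 = - \frac{99}{2} + 1828 = \frac{3557}{2}$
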